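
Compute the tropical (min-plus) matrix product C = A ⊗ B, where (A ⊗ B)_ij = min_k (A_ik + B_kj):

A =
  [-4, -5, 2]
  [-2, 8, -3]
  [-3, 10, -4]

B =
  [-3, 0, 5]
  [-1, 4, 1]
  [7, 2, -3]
A ⊗ B =
  [-7, -4, -4]
  [-5, -2, -6]
  [-6, -3, -7]

Apply the min-plus product entry-by-entry:
  C[0][0] = min over k of (A[0][0] + B[0][0] = -4 + -3 = -7, A[0][1] + B[1][0] = -5 + -1 = -6, A[0][2] + B[2][0] = 2 + 7 = 9) = -7 (attained at k = 0)
  C[0][1] = min over k of (A[0][0] + B[0][1] = -4 + 0 = -4, A[0][1] + B[1][1] = -5 + 4 = -1, A[0][2] + B[2][1] = 2 + 2 = 4) = -4 (attained at k = 0)
  C[0][2] = min over k of (A[0][0] + B[0][2] = -4 + 5 = 1, A[0][1] + B[1][2] = -5 + 1 = -4, A[0][2] + B[2][2] = 2 + -3 = -1) = -4 (attained at k = 1)
  C[1][0] = min over k of (A[1][0] + B[0][0] = -2 + -3 = -5, A[1][1] + B[1][0] = 8 + -1 = 7, A[1][2] + B[2][0] = -3 + 7 = 4) = -5 (attained at k = 0)
  C[1][1] = min over k of (A[1][0] + B[0][1] = -2 + 0 = -2, A[1][1] + B[1][1] = 8 + 4 = 12, A[1][2] + B[2][1] = -3 + 2 = -1) = -2 (attained at k = 0)
  C[1][2] = min over k of (A[1][0] + B[0][2] = -2 + 5 = 3, A[1][1] + B[1][2] = 8 + 1 = 9, A[1][2] + B[2][2] = -3 + -3 = -6) = -6 (attained at k = 2)
  C[2][0] = min over k of (A[2][0] + B[0][0] = -3 + -3 = -6, A[2][1] + B[1][0] = 10 + -1 = 9, A[2][2] + B[2][0] = -4 + 7 = 3) = -6 (attained at k = 0)
  C[2][1] = min over k of (A[2][0] + B[0][1] = -3 + 0 = -3, A[2][1] + B[1][1] = 10 + 4 = 14, A[2][2] + B[2][1] = -4 + 2 = -2) = -3 (attained at k = 0)
  C[2][2] = min over k of (A[2][0] + B[0][2] = -3 + 5 = 2, A[2][1] + B[1][2] = 10 + 1 = 11, A[2][2] + B[2][2] = -4 + -3 = -7) = -7 (attained at k = 2)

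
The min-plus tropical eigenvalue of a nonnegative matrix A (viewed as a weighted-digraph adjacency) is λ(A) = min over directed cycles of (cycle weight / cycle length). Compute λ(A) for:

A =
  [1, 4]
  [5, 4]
λ(A) = 1

Enumerate directed cycles and compute their means (weight / length). Sample:
  cycle 0 → 0: weight = 1, length = 1, mean = 1/1 ≈ 1.000
  cycle 1 → 1: weight = 4, length = 1, mean = 4/1 ≈ 4.000
  cycle 0 → 1 → 0: weight = 9, length = 2, mean = 9/2 ≈ 4.500
  cycle 1 → 0 → 1: weight = 9, length = 2, mean = 9/2 ≈ 4.500
Minimum mean = 1.000, attained e.g. along the cycle 0 → 0 with weight 1 and length 1. So λ(A) = 1/1 = 1.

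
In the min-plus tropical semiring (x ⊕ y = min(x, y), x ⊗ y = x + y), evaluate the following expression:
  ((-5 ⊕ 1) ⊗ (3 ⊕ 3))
((-5 ⊕ 1) ⊗ (3 ⊕ 3)) = -2

Expand innermost to outermost. Recall ⊕ takes the minimum of its arguments and ⊗ takes their sum. Working out the expression ((-5 ⊕ 1) ⊗ (3 ⊕ 3)) gives -2.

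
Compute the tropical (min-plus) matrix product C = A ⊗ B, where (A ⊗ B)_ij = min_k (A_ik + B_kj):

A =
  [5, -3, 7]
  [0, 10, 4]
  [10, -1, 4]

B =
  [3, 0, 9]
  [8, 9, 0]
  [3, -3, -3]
A ⊗ B =
  [5, 4, -3]
  [3, 0, 1]
  [7, 1, -1]

Apply the min-plus product entry-by-entry:
  C[0][0] = min over k of (A[0][0] + B[0][0] = 5 + 3 = 8, A[0][1] + B[1][0] = -3 + 8 = 5, A[0][2] + B[2][0] = 7 + 3 = 10) = 5 (attained at k = 1)
  C[0][1] = min over k of (A[0][0] + B[0][1] = 5 + 0 = 5, A[0][1] + B[1][1] = -3 + 9 = 6, A[0][2] + B[2][1] = 7 + -3 = 4) = 4 (attained at k = 2)
  C[0][2] = min over k of (A[0][0] + B[0][2] = 5 + 9 = 14, A[0][1] + B[1][2] = -3 + 0 = -3, A[0][2] + B[2][2] = 7 + -3 = 4) = -3 (attained at k = 1)
  C[1][0] = min over k of (A[1][0] + B[0][0] = 0 + 3 = 3, A[1][1] + B[1][0] = 10 + 8 = 18, A[1][2] + B[2][0] = 4 + 3 = 7) = 3 (attained at k = 0)
  C[1][1] = min over k of (A[1][0] + B[0][1] = 0 + 0 = 0, A[1][1] + B[1][1] = 10 + 9 = 19, A[1][2] + B[2][1] = 4 + -3 = 1) = 0 (attained at k = 0)
  C[1][2] = min over k of (A[1][0] + B[0][2] = 0 + 9 = 9, A[1][1] + B[1][2] = 10 + 0 = 10, A[1][2] + B[2][2] = 4 + -3 = 1) = 1 (attained at k = 2)
  C[2][0] = min over k of (A[2][0] + B[0][0] = 10 + 3 = 13, A[2][1] + B[1][0] = -1 + 8 = 7, A[2][2] + B[2][0] = 4 + 3 = 7) = 7 (attained at k = 1)
  C[2][1] = min over k of (A[2][0] + B[0][1] = 10 + 0 = 10, A[2][1] + B[1][1] = -1 + 9 = 8, A[2][2] + B[2][1] = 4 + -3 = 1) = 1 (attained at k = 2)
  C[2][2] = min over k of (A[2][0] + B[0][2] = 10 + 9 = 19, A[2][1] + B[1][2] = -1 + 0 = -1, A[2][2] + B[2][2] = 4 + -3 = 1) = -1 (attained at k = 1)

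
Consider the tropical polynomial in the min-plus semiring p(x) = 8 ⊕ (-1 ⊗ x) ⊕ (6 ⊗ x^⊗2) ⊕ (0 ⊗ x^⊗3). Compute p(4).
p(4) = 3

A tropical monomial a ⊗ x^⊗i evaluates to a + i · x. Evaluating each term at x = 4:
  Term 0 contributes 8 + 0 · 4 = 8
  Term 1 contributes -1 + 1 · 4 = 3
  Term 2 contributes 6 + 2 · 4 = 14
  Term 3 contributes 0 + 3 · 4 = 12
p(4) = ⊕ of these = min[8, 3, 14, 12] = 3.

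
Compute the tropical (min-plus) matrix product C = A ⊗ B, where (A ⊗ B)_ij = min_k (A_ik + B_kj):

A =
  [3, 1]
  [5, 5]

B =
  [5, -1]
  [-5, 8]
A ⊗ B =
  [-4, 2]
  [0, 4]

Apply the min-plus product entry-by-entry:
  C[0][0] = min over k of (A[0][0] + B[0][0] = 3 + 5 = 8, A[0][1] + B[1][0] = 1 + -5 = -4) = -4 (attained at k = 1)
  C[0][1] = min over k of (A[0][0] + B[0][1] = 3 + -1 = 2, A[0][1] + B[1][1] = 1 + 8 = 9) = 2 (attained at k = 0)
  C[1][0] = min over k of (A[1][0] + B[0][0] = 5 + 5 = 10, A[1][1] + B[1][0] = 5 + -5 = 0) = 0 (attained at k = 1)
  C[1][1] = min over k of (A[1][0] + B[0][1] = 5 + -1 = 4, A[1][1] + B[1][1] = 5 + 8 = 13) = 4 (attained at k = 0)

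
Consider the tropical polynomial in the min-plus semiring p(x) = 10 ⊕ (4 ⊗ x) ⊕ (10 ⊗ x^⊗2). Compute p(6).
p(6) = 10

A tropical monomial a ⊗ x^⊗i evaluates to a + i · x. Evaluating each term at x = 6:
  Term 0 contributes 10 + 0 · 6 = 10
  Term 1 contributes 4 + 1 · 6 = 10
  Term 2 contributes 10 + 2 · 6 = 22
p(6) = ⊕ of these = min[10, 10, 22] = 10.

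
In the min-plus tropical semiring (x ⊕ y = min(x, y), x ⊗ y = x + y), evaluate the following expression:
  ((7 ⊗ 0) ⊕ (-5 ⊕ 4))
((7 ⊗ 0) ⊕ (-5 ⊕ 4)) = -5

Expand innermost to outermost. Recall ⊕ takes the minimum of its arguments and ⊗ takes their sum. Working out the expression ((7 ⊗ 0) ⊕ (-5 ⊕ 4)) gives -5.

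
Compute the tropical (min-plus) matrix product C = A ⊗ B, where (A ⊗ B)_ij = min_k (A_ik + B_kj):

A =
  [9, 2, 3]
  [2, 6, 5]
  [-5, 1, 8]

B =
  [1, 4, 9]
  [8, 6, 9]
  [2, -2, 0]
A ⊗ B =
  [5, 1, 3]
  [3, 3, 5]
  [-4, -1, 4]

Apply the min-plus product entry-by-entry:
  C[0][0] = min over k of (A[0][0] + B[0][0] = 9 + 1 = 10, A[0][1] + B[1][0] = 2 + 8 = 10, A[0][2] + B[2][0] = 3 + 2 = 5) = 5 (attained at k = 2)
  C[0][1] = min over k of (A[0][0] + B[0][1] = 9 + 4 = 13, A[0][1] + B[1][1] = 2 + 6 = 8, A[0][2] + B[2][1] = 3 + -2 = 1) = 1 (attained at k = 2)
  C[0][2] = min over k of (A[0][0] + B[0][2] = 9 + 9 = 18, A[0][1] + B[1][2] = 2 + 9 = 11, A[0][2] + B[2][2] = 3 + 0 = 3) = 3 (attained at k = 2)
  C[1][0] = min over k of (A[1][0] + B[0][0] = 2 + 1 = 3, A[1][1] + B[1][0] = 6 + 8 = 14, A[1][2] + B[2][0] = 5 + 2 = 7) = 3 (attained at k = 0)
  C[1][1] = min over k of (A[1][0] + B[0][1] = 2 + 4 = 6, A[1][1] + B[1][1] = 6 + 6 = 12, A[1][2] + B[2][1] = 5 + -2 = 3) = 3 (attained at k = 2)
  C[1][2] = min over k of (A[1][0] + B[0][2] = 2 + 9 = 11, A[1][1] + B[1][2] = 6 + 9 = 15, A[1][2] + B[2][2] = 5 + 0 = 5) = 5 (attained at k = 2)
  C[2][0] = min over k of (A[2][0] + B[0][0] = -5 + 1 = -4, A[2][1] + B[1][0] = 1 + 8 = 9, A[2][2] + B[2][0] = 8 + 2 = 10) = -4 (attained at k = 0)
  C[2][1] = min over k of (A[2][0] + B[0][1] = -5 + 4 = -1, A[2][1] + B[1][1] = 1 + 6 = 7, A[2][2] + B[2][1] = 8 + -2 = 6) = -1 (attained at k = 0)
  C[2][2] = min over k of (A[2][0] + B[0][2] = -5 + 9 = 4, A[2][1] + B[1][2] = 1 + 9 = 10, A[2][2] + B[2][2] = 8 + 0 = 8) = 4 (attained at k = 0)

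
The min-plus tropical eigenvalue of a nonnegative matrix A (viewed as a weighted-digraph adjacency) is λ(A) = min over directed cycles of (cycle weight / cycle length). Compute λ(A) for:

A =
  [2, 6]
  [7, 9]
λ(A) = 2

Enumerate directed cycles and compute their means (weight / length). Sample:
  cycle 0 → 0: weight = 2, length = 1, mean = 2/1 ≈ 2.000
  cycle 1 → 1: weight = 9, length = 1, mean = 9/1 ≈ 9.000
  cycle 0 → 1 → 0: weight = 13, length = 2, mean = 13/2 ≈ 6.500
  cycle 1 → 0 → 1: weight = 13, length = 2, mean = 13/2 ≈ 6.500
Minimum mean = 2.000, attained e.g. along the cycle 0 → 0 with weight 2 and length 1. So λ(A) = 2/1 = 2.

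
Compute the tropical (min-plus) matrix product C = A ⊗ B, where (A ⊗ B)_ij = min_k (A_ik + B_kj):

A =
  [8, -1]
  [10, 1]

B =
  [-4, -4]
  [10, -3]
A ⊗ B =
  [4, -4]
  [6, -2]

Apply the min-plus product entry-by-entry:
  C[0][0] = min over k of (A[0][0] + B[0][0] = 8 + -4 = 4, A[0][1] + B[1][0] = -1 + 10 = 9) = 4 (attained at k = 0)
  C[0][1] = min over k of (A[0][0] + B[0][1] = 8 + -4 = 4, A[0][1] + B[1][1] = -1 + -3 = -4) = -4 (attained at k = 1)
  C[1][0] = min over k of (A[1][0] + B[0][0] = 10 + -4 = 6, A[1][1] + B[1][0] = 1 + 10 = 11) = 6 (attained at k = 0)
  C[1][1] = min over k of (A[1][0] + B[0][1] = 10 + -4 = 6, A[1][1] + B[1][1] = 1 + -3 = -2) = -2 (attained at k = 1)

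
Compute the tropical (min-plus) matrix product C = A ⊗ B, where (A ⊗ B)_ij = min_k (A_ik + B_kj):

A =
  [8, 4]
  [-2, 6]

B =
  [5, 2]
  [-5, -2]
A ⊗ B =
  [-1, 2]
  [1, 0]

Apply the min-plus product entry-by-entry:
  C[0][0] = min over k of (A[0][0] + B[0][0] = 8 + 5 = 13, A[0][1] + B[1][0] = 4 + -5 = -1) = -1 (attained at k = 1)
  C[0][1] = min over k of (A[0][0] + B[0][1] = 8 + 2 = 10, A[0][1] + B[1][1] = 4 + -2 = 2) = 2 (attained at k = 1)
  C[1][0] = min over k of (A[1][0] + B[0][0] = -2 + 5 = 3, A[1][1] + B[1][0] = 6 + -5 = 1) = 1 (attained at k = 1)
  C[1][1] = min over k of (A[1][0] + B[0][1] = -2 + 2 = 0, A[1][1] + B[1][1] = 6 + -2 = 4) = 0 (attained at k = 0)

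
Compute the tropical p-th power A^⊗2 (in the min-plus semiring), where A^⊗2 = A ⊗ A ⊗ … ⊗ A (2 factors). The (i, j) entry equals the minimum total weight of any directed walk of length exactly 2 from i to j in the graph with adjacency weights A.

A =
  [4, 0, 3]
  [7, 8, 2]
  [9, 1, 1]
A^⊗2 =
  [7, 4, 2]
  [11, 3, 3]
  [8, 2, 2]

Each entry (A^⊗2)_ij equals the minimum over all length-2 walks i = v_0 → v_1 → … → v_2 = j of Σ_t A[v_t][v_{t+1}]. For example, for (i, j) = (0, 2) we minimise over 3 possible intermediate vertex sequences; the minimum is 2, attained along the walk 0 → 1 → 2.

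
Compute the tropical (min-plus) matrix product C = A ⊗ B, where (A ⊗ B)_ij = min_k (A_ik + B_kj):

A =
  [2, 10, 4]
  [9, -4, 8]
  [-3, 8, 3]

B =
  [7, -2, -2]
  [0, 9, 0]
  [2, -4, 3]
A ⊗ B =
  [6, 0, 0]
  [-4, 4, -4]
  [4, -5, -5]

Apply the min-plus product entry-by-entry:
  C[0][0] = min over k of (A[0][0] + B[0][0] = 2 + 7 = 9, A[0][1] + B[1][0] = 10 + 0 = 10, A[0][2] + B[2][0] = 4 + 2 = 6) = 6 (attained at k = 2)
  C[0][1] = min over k of (A[0][0] + B[0][1] = 2 + -2 = 0, A[0][1] + B[1][1] = 10 + 9 = 19, A[0][2] + B[2][1] = 4 + -4 = 0) = 0 (attained at k = 0)
  C[0][2] = min over k of (A[0][0] + B[0][2] = 2 + -2 = 0, A[0][1] + B[1][2] = 10 + 0 = 10, A[0][2] + B[2][2] = 4 + 3 = 7) = 0 (attained at k = 0)
  C[1][0] = min over k of (A[1][0] + B[0][0] = 9 + 7 = 16, A[1][1] + B[1][0] = -4 + 0 = -4, A[1][2] + B[2][0] = 8 + 2 = 10) = -4 (attained at k = 1)
  C[1][1] = min over k of (A[1][0] + B[0][1] = 9 + -2 = 7, A[1][1] + B[1][1] = -4 + 9 = 5, A[1][2] + B[2][1] = 8 + -4 = 4) = 4 (attained at k = 2)
  C[1][2] = min over k of (A[1][0] + B[0][2] = 9 + -2 = 7, A[1][1] + B[1][2] = -4 + 0 = -4, A[1][2] + B[2][2] = 8 + 3 = 11) = -4 (attained at k = 1)
  C[2][0] = min over k of (A[2][0] + B[0][0] = -3 + 7 = 4, A[2][1] + B[1][0] = 8 + 0 = 8, A[2][2] + B[2][0] = 3 + 2 = 5) = 4 (attained at k = 0)
  C[2][1] = min over k of (A[2][0] + B[0][1] = -3 + -2 = -5, A[2][1] + B[1][1] = 8 + 9 = 17, A[2][2] + B[2][1] = 3 + -4 = -1) = -5 (attained at k = 0)
  C[2][2] = min over k of (A[2][0] + B[0][2] = -3 + -2 = -5, A[2][1] + B[1][2] = 8 + 0 = 8, A[2][2] + B[2][2] = 3 + 3 = 6) = -5 (attained at k = 0)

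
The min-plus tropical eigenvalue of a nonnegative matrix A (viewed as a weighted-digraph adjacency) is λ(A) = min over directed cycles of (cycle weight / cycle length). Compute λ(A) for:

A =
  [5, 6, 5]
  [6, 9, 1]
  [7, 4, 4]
λ(A) = 5/2

Enumerate directed cycles and compute their means (weight / length). Sample:
  cycle 0 → 0: weight = 5, length = 1, mean = 5/1 ≈ 5.000
  cycle 1 → 1: weight = 9, length = 1, mean = 9/1 ≈ 9.000
  cycle 2 → 2: weight = 4, length = 1, mean = 4/1 ≈ 4.000
  cycle 0 → 1 → 0: weight = 12, length = 2, mean = 12/2 ≈ 6.000
  cycle 0 → 2 → 0: weight = 12, length = 2, mean = 12/2 ≈ 6.000
  cycle 1 → 0 → 1: weight = 12, length = 2, mean = 12/2 ≈ 6.000
Minimum mean = 2.500, attained e.g. along the cycle 1 → 2 → 1 with weight 5 and length 2. So λ(A) = 5/2 = 5/2.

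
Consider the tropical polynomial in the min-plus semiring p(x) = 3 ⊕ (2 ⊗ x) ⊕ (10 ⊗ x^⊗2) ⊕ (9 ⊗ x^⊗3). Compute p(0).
p(0) = 2

A tropical monomial a ⊗ x^⊗i evaluates to a + i · x. Evaluating each term at x = 0:
  Term 0 contributes 3 + 0 · 0 = 3
  Term 1 contributes 2 + 1 · 0 = 2
  Term 2 contributes 10 + 2 · 0 = 10
  Term 3 contributes 9 + 3 · 0 = 9
p(0) = ⊕ of these = min[3, 2, 10, 9] = 2.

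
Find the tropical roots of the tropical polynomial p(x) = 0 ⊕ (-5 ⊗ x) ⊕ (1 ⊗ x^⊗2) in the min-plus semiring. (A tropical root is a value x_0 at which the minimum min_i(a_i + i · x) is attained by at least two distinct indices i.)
Roots: {-6, 5}

Each tropical root is a break point of the lower envelope of the lines y = a_i + i · x (there are 3 lines, with slopes 0, 1, ..., 2). Only the lines that attain the minimum somewhere contribute to roots; other lines are dominated. Here the surviving (envelope) indices are i = 2, i = 1, i = 0.
Intersections between consecutive envelope lines give the roots: for adjacent envelope indices i < j the intersection is x = (a_i − a_j) / (j − i). Reading off the sorted break points: {-6, 5}.
Verification: at each break x_0, at least two indices attain the minimum of min_i(a_i + i · x_0).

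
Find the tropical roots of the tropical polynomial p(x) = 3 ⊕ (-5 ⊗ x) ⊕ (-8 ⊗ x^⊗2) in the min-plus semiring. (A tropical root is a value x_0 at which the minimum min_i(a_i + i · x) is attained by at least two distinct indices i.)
Roots: {3, 8}

Each tropical root is a break point of the lower envelope of the lines y = a_i + i · x (there are 3 lines, with slopes 0, 1, ..., 2). Only the lines that attain the minimum somewhere contribute to roots; other lines are dominated. Here the surviving (envelope) indices are i = 2, i = 1, i = 0.
Intersections between consecutive envelope lines give the roots: for adjacent envelope indices i < j the intersection is x = (a_i − a_j) / (j − i). Reading off the sorted break points: {3, 8}.
Verification: at each break x_0, at least two indices attain the minimum of min_i(a_i + i · x_0).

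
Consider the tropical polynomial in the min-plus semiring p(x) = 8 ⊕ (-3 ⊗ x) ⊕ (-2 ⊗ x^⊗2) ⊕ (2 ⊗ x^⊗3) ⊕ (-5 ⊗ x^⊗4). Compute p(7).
p(7) = 4

A tropical monomial a ⊗ x^⊗i evaluates to a + i · x. Evaluating each term at x = 7:
  Term 0 contributes 8 + 0 · 7 = 8
  Term 1 contributes -3 + 1 · 7 = 4
  Term 2 contributes -2 + 2 · 7 = 12
  Term 3 contributes 2 + 3 · 7 = 23
  Term 4 contributes -5 + 4 · 7 = 23
p(7) = ⊕ of these = min[8, 4, 12, 23, 23] = 4.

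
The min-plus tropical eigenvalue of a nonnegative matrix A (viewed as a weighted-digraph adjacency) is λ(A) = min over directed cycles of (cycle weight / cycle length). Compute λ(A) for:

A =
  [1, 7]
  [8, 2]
λ(A) = 1

Enumerate directed cycles and compute their means (weight / length). Sample:
  cycle 0 → 0: weight = 1, length = 1, mean = 1/1 ≈ 1.000
  cycle 1 → 1: weight = 2, length = 1, mean = 2/1 ≈ 2.000
  cycle 0 → 1 → 0: weight = 15, length = 2, mean = 15/2 ≈ 7.500
  cycle 1 → 0 → 1: weight = 15, length = 2, mean = 15/2 ≈ 7.500
Minimum mean = 1.000, attained e.g. along the cycle 0 → 0 with weight 1 and length 1. So λ(A) = 1/1 = 1.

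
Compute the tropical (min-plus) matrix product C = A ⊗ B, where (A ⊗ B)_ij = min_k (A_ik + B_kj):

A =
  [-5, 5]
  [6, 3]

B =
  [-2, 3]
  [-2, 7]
A ⊗ B =
  [-7, -2]
  [1, 9]

Apply the min-plus product entry-by-entry:
  C[0][0] = min over k of (A[0][0] + B[0][0] = -5 + -2 = -7, A[0][1] + B[1][0] = 5 + -2 = 3) = -7 (attained at k = 0)
  C[0][1] = min over k of (A[0][0] + B[0][1] = -5 + 3 = -2, A[0][1] + B[1][1] = 5 + 7 = 12) = -2 (attained at k = 0)
  C[1][0] = min over k of (A[1][0] + B[0][0] = 6 + -2 = 4, A[1][1] + B[1][0] = 3 + -2 = 1) = 1 (attained at k = 1)
  C[1][1] = min over k of (A[1][0] + B[0][1] = 6 + 3 = 9, A[1][1] + B[1][1] = 3 + 7 = 10) = 9 (attained at k = 0)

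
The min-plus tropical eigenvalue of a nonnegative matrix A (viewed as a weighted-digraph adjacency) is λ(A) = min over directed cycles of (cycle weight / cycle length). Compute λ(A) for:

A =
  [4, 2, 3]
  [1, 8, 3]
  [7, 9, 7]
λ(A) = 3/2

Enumerate directed cycles and compute their means (weight / length). Sample:
  cycle 0 → 0: weight = 4, length = 1, mean = 4/1 ≈ 4.000
  cycle 1 → 1: weight = 8, length = 1, mean = 8/1 ≈ 8.000
  cycle 2 → 2: weight = 7, length = 1, mean = 7/1 ≈ 7.000
  cycle 0 → 1 → 0: weight = 3, length = 2, mean = 3/2 ≈ 1.500
  cycle 0 → 2 → 0: weight = 10, length = 2, mean = 10/2 ≈ 5.000
  cycle 1 → 0 → 1: weight = 3, length = 2, mean = 3/2 ≈ 1.500
Minimum mean = 1.500, attained e.g. along the cycle 0 → 1 → 0 with weight 3 and length 2. So λ(A) = 3/2 = 3/2.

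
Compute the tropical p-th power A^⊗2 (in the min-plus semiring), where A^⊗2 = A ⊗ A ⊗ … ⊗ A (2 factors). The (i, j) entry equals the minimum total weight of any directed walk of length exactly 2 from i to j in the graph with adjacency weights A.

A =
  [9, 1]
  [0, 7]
A^⊗2 =
  [1, 8]
  [7, 1]

Each entry (A^⊗2)_ij equals the minimum over all length-2 walks i = v_0 → v_1 → … → v_2 = j of Σ_t A[v_t][v_{t+1}]. For example, for (i, j) = (0, 1) we minimise over 2 possible intermediate vertex sequences; the minimum is 8, attained along the walk 0 → 1 → 1.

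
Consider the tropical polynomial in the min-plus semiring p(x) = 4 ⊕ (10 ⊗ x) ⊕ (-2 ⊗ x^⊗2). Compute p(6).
p(6) = 4

A tropical monomial a ⊗ x^⊗i evaluates to a + i · x. Evaluating each term at x = 6:
  Term 0 contributes 4 + 0 · 6 = 4
  Term 1 contributes 10 + 1 · 6 = 16
  Term 2 contributes -2 + 2 · 6 = 10
p(6) = ⊕ of these = min[4, 16, 10] = 4.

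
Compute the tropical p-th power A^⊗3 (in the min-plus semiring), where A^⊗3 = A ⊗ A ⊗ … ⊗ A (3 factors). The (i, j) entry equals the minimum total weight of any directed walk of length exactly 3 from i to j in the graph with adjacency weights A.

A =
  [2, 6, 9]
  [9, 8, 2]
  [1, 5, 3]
A^⊗3 =
  [6, 10, 10]
  [5, 9, 8]
  [5, 9, 9]

Each entry (A^⊗3)_ij equals the minimum over all length-3 walks i = v_0 → v_1 → … → v_3 = j of Σ_t A[v_t][v_{t+1}]. For example, for (i, j) = (0, 2) we minimise over 9 possible intermediate vertex sequences; the minimum is 10, attained along the walk 0 → 0 → 1 → 2.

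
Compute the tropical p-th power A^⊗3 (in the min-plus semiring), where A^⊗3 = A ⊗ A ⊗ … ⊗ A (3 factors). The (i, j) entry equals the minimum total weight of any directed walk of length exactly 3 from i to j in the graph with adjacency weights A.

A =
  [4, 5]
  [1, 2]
A^⊗3 =
  [8, 9]
  [5, 6]

Each entry (A^⊗3)_ij equals the minimum over all length-3 walks i = v_0 → v_1 → … → v_3 = j of Σ_t A[v_t][v_{t+1}]. For example, for (i, j) = (0, 1) we minimise over 4 possible intermediate vertex sequences; the minimum is 9, attained along the walk 0 → 1 → 1 → 1.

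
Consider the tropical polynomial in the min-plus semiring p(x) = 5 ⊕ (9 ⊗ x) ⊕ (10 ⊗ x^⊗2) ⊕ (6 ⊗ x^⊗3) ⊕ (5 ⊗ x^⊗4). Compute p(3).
p(3) = 5

A tropical monomial a ⊗ x^⊗i evaluates to a + i · x. Evaluating each term at x = 3:
  Term 0 contributes 5 + 0 · 3 = 5
  Term 1 contributes 9 + 1 · 3 = 12
  Term 2 contributes 10 + 2 · 3 = 16
  Term 3 contributes 6 + 3 · 3 = 15
  Term 4 contributes 5 + 4 · 3 = 17
p(3) = ⊕ of these = min[5, 12, 16, 15, 17] = 5.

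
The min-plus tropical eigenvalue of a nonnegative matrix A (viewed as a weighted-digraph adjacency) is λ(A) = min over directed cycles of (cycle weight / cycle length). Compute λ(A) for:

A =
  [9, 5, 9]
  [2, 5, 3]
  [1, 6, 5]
λ(A) = 3

Enumerate directed cycles and compute their means (weight / length). Sample:
  cycle 0 → 0: weight = 9, length = 1, mean = 9/1 ≈ 9.000
  cycle 1 → 1: weight = 5, length = 1, mean = 5/1 ≈ 5.000
  cycle 2 → 2: weight = 5, length = 1, mean = 5/1 ≈ 5.000
  cycle 0 → 1 → 0: weight = 7, length = 2, mean = 7/2 ≈ 3.500
  cycle 0 → 2 → 0: weight = 10, length = 2, mean = 10/2 ≈ 5.000
  cycle 1 → 0 → 1: weight = 7, length = 2, mean = 7/2 ≈ 3.500
Minimum mean = 3.000, attained e.g. along the cycle 0 → 1 → 2 → 0 with weight 9 and length 3. So λ(A) = 9/3 = 3.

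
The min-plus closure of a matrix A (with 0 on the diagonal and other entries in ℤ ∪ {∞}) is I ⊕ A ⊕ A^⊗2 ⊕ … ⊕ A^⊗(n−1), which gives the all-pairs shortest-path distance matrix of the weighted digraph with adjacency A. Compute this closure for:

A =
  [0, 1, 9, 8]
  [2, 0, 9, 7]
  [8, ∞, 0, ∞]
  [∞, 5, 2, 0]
Closure =
  [0, 1, 9, 8]
  [2, 0, 9, 7]
  [8, 9, 0, 16]
  [7, 5, 2, 0]

This is the Floyd-Warshall all-pairs shortest-path computation. For each intermediate vertex k = 0, 1, …, 3, update dist[i][j] ← min(dist[i][j], dist[i][k] + dist[k][j]). The final matrix gives, for each (i, j), the minimum total weight of any directed path from i to j (possibly empty when i = j).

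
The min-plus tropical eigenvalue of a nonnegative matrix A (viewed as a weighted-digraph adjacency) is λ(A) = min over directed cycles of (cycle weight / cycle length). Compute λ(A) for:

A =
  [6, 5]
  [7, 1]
λ(A) = 1

Enumerate directed cycles and compute their means (weight / length). Sample:
  cycle 0 → 0: weight = 6, length = 1, mean = 6/1 ≈ 6.000
  cycle 1 → 1: weight = 1, length = 1, mean = 1/1 ≈ 1.000
  cycle 0 → 1 → 0: weight = 12, length = 2, mean = 12/2 ≈ 6.000
  cycle 1 → 0 → 1: weight = 12, length = 2, mean = 12/2 ≈ 6.000
Minimum mean = 1.000, attained e.g. along the cycle 1 → 1 with weight 1 and length 1. So λ(A) = 1/1 = 1.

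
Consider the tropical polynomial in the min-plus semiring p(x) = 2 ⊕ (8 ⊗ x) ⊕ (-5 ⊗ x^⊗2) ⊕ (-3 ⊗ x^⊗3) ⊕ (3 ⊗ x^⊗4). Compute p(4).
p(4) = 2

A tropical monomial a ⊗ x^⊗i evaluates to a + i · x. Evaluating each term at x = 4:
  Term 0 contributes 2 + 0 · 4 = 2
  Term 1 contributes 8 + 1 · 4 = 12
  Term 2 contributes -5 + 2 · 4 = 3
  Term 3 contributes -3 + 3 · 4 = 9
  Term 4 contributes 3 + 4 · 4 = 19
p(4) = ⊕ of these = min[2, 12, 3, 9, 19] = 2.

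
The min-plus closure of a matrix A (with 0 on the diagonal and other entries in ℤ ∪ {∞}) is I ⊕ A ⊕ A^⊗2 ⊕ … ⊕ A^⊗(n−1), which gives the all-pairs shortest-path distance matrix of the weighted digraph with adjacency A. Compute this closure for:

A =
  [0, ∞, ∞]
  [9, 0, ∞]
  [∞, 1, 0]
Closure =
  [0, ∞, ∞]
  [9, 0, ∞]
  [10, 1, 0]

This is the Floyd-Warshall all-pairs shortest-path computation. For each intermediate vertex k = 0, 1, …, 2, update dist[i][j] ← min(dist[i][j], dist[i][k] + dist[k][j]). The final matrix gives, for each (i, j), the minimum total weight of any directed path from i to j (possibly empty when i = j).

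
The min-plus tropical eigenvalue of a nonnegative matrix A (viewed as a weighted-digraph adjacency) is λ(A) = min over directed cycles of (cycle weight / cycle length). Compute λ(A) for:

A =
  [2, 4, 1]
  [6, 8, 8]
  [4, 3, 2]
λ(A) = 2

Enumerate directed cycles and compute their means (weight / length). Sample:
  cycle 0 → 0: weight = 2, length = 1, mean = 2/1 ≈ 2.000
  cycle 1 → 1: weight = 8, length = 1, mean = 8/1 ≈ 8.000
  cycle 2 → 2: weight = 2, length = 1, mean = 2/1 ≈ 2.000
  cycle 0 → 1 → 0: weight = 10, length = 2, mean = 10/2 ≈ 5.000
  cycle 0 → 2 → 0: weight = 5, length = 2, mean = 5/2 ≈ 2.500
  cycle 1 → 0 → 1: weight = 10, length = 2, mean = 10/2 ≈ 5.000
Minimum mean = 2.000, attained e.g. along the cycle 0 → 0 with weight 2 and length 1. So λ(A) = 2/1 = 2.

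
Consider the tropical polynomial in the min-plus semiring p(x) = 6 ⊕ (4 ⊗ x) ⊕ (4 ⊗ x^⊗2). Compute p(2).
p(2) = 6

A tropical monomial a ⊗ x^⊗i evaluates to a + i · x. Evaluating each term at x = 2:
  Term 0 contributes 6 + 0 · 2 = 6
  Term 1 contributes 4 + 1 · 2 = 6
  Term 2 contributes 4 + 2 · 2 = 8
p(2) = ⊕ of these = min[6, 6, 8] = 6.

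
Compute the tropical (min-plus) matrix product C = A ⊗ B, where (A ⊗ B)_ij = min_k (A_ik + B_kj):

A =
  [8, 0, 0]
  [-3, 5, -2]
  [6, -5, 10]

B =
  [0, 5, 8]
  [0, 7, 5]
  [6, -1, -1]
A ⊗ B =
  [0, -1, -1]
  [-3, -3, -3]
  [-5, 2, 0]

Apply the min-plus product entry-by-entry:
  C[0][0] = min over k of (A[0][0] + B[0][0] = 8 + 0 = 8, A[0][1] + B[1][0] = 0 + 0 = 0, A[0][2] + B[2][0] = 0 + 6 = 6) = 0 (attained at k = 1)
  C[0][1] = min over k of (A[0][0] + B[0][1] = 8 + 5 = 13, A[0][1] + B[1][1] = 0 + 7 = 7, A[0][2] + B[2][1] = 0 + -1 = -1) = -1 (attained at k = 2)
  C[0][2] = min over k of (A[0][0] + B[0][2] = 8 + 8 = 16, A[0][1] + B[1][2] = 0 + 5 = 5, A[0][2] + B[2][2] = 0 + -1 = -1) = -1 (attained at k = 2)
  C[1][0] = min over k of (A[1][0] + B[0][0] = -3 + 0 = -3, A[1][1] + B[1][0] = 5 + 0 = 5, A[1][2] + B[2][0] = -2 + 6 = 4) = -3 (attained at k = 0)
  C[1][1] = min over k of (A[1][0] + B[0][1] = -3 + 5 = 2, A[1][1] + B[1][1] = 5 + 7 = 12, A[1][2] + B[2][1] = -2 + -1 = -3) = -3 (attained at k = 2)
  C[1][2] = min over k of (A[1][0] + B[0][2] = -3 + 8 = 5, A[1][1] + B[1][2] = 5 + 5 = 10, A[1][2] + B[2][2] = -2 + -1 = -3) = -3 (attained at k = 2)
  C[2][0] = min over k of (A[2][0] + B[0][0] = 6 + 0 = 6, A[2][1] + B[1][0] = -5 + 0 = -5, A[2][2] + B[2][0] = 10 + 6 = 16) = -5 (attained at k = 1)
  C[2][1] = min over k of (A[2][0] + B[0][1] = 6 + 5 = 11, A[2][1] + B[1][1] = -5 + 7 = 2, A[2][2] + B[2][1] = 10 + -1 = 9) = 2 (attained at k = 1)
  C[2][2] = min over k of (A[2][0] + B[0][2] = 6 + 8 = 14, A[2][1] + B[1][2] = -5 + 5 = 0, A[2][2] + B[2][2] = 10 + -1 = 9) = 0 (attained at k = 1)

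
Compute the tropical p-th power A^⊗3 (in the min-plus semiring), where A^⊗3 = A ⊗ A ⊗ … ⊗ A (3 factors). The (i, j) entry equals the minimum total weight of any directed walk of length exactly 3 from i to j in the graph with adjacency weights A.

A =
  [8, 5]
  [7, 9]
A^⊗3 =
  [20, 17]
  [19, 20]

Each entry (A^⊗3)_ij equals the minimum over all length-3 walks i = v_0 → v_1 → … → v_3 = j of Σ_t A[v_t][v_{t+1}]. For example, for (i, j) = (0, 1) we minimise over 4 possible intermediate vertex sequences; the minimum is 17, attained along the walk 0 → 1 → 0 → 1.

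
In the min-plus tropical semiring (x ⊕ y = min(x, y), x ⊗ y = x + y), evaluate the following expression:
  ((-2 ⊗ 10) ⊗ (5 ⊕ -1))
((-2 ⊗ 10) ⊗ (5 ⊕ -1)) = 7

Expand innermost to outermost. Recall ⊕ takes the minimum of its arguments and ⊗ takes their sum. Working out the expression ((-2 ⊗ 10) ⊗ (5 ⊕ -1)) gives 7.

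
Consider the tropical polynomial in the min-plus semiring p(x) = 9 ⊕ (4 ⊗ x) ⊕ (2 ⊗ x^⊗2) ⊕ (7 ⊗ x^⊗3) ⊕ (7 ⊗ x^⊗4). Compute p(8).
p(8) = 9

A tropical monomial a ⊗ x^⊗i evaluates to a + i · x. Evaluating each term at x = 8:
  Term 0 contributes 9 + 0 · 8 = 9
  Term 1 contributes 4 + 1 · 8 = 12
  Term 2 contributes 2 + 2 · 8 = 18
  Term 3 contributes 7 + 3 · 8 = 31
  Term 4 contributes 7 + 4 · 8 = 39
p(8) = ⊕ of these = min[9, 12, 18, 31, 39] = 9.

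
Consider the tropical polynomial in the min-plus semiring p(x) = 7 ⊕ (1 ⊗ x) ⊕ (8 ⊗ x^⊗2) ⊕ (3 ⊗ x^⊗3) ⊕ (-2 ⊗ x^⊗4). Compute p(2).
p(2) = 3

A tropical monomial a ⊗ x^⊗i evaluates to a + i · x. Evaluating each term at x = 2:
  Term 0 contributes 7 + 0 · 2 = 7
  Term 1 contributes 1 + 1 · 2 = 3
  Term 2 contributes 8 + 2 · 2 = 12
  Term 3 contributes 3 + 3 · 2 = 9
  Term 4 contributes -2 + 4 · 2 = 6
p(2) = ⊕ of these = min[7, 3, 12, 9, 6] = 3.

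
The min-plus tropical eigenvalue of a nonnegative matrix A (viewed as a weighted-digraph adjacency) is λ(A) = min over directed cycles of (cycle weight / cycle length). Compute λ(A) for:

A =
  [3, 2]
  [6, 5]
λ(A) = 3

Enumerate directed cycles and compute their means (weight / length). Sample:
  cycle 0 → 0: weight = 3, length = 1, mean = 3/1 ≈ 3.000
  cycle 1 → 1: weight = 5, length = 1, mean = 5/1 ≈ 5.000
  cycle 0 → 1 → 0: weight = 8, length = 2, mean = 8/2 ≈ 4.000
  cycle 1 → 0 → 1: weight = 8, length = 2, mean = 8/2 ≈ 4.000
Minimum mean = 3.000, attained e.g. along the cycle 0 → 0 with weight 3 and length 1. So λ(A) = 3/1 = 3.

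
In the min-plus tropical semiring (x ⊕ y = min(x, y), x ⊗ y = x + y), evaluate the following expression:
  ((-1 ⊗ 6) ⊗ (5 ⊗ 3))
((-1 ⊗ 6) ⊗ (5 ⊗ 3)) = 13

Expand innermost to outermost. Recall ⊕ takes the minimum of its arguments and ⊗ takes their sum. Working out the expression ((-1 ⊗ 6) ⊗ (5 ⊗ 3)) gives 13.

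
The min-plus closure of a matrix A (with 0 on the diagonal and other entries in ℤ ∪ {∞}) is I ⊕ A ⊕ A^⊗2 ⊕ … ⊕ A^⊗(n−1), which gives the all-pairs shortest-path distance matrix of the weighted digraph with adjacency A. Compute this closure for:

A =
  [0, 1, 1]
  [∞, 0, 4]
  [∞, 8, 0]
Closure =
  [0, 1, 1]
  [∞, 0, 4]
  [∞, 8, 0]

This is the Floyd-Warshall all-pairs shortest-path computation. For each intermediate vertex k = 0, 1, …, 2, update dist[i][j] ← min(dist[i][j], dist[i][k] + dist[k][j]). The final matrix gives, for each (i, j), the minimum total weight of any directed path from i to j (possibly empty when i = j).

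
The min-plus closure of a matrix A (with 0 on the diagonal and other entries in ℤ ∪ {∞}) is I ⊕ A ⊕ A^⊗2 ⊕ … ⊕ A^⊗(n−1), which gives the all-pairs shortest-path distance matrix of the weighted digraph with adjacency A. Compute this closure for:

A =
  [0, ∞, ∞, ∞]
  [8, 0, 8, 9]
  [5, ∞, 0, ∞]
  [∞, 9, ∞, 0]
Closure =
  [0, ∞, ∞, ∞]
  [8, 0, 8, 9]
  [5, ∞, 0, ∞]
  [17, 9, 17, 0]

This is the Floyd-Warshall all-pairs shortest-path computation. For each intermediate vertex k = 0, 1, …, 3, update dist[i][j] ← min(dist[i][j], dist[i][k] + dist[k][j]). The final matrix gives, for each (i, j), the minimum total weight of any directed path from i to j (possibly empty when i = j).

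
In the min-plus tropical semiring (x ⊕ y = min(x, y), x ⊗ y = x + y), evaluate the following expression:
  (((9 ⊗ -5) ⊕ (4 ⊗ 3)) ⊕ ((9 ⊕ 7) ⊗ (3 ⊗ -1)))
(((9 ⊗ -5) ⊕ (4 ⊗ 3)) ⊕ ((9 ⊕ 7) ⊗ (3 ⊗ -1))) = 4

Expand innermost to outermost. Recall ⊕ takes the minimum of its arguments and ⊗ takes their sum. Working out the expression (((9 ⊗ -5) ⊕ (4 ⊗ 3)) ⊕ ((9 ⊕ 7) ⊗ (3 ⊗ -1))) gives 4.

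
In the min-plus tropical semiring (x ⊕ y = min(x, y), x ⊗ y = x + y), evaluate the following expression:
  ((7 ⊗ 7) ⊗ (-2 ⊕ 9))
((7 ⊗ 7) ⊗ (-2 ⊕ 9)) = 12

Expand innermost to outermost. Recall ⊕ takes the minimum of its arguments and ⊗ takes their sum. Working out the expression ((7 ⊗ 7) ⊗ (-2 ⊕ 9)) gives 12.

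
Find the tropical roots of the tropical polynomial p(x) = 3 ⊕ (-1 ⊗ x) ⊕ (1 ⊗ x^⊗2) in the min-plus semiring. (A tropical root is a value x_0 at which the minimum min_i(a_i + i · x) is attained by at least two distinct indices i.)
Roots: {-2, 4}

Each tropical root is a break point of the lower envelope of the lines y = a_i + i · x (there are 3 lines, with slopes 0, 1, ..., 2). Only the lines that attain the minimum somewhere contribute to roots; other lines are dominated. Here the surviving (envelope) indices are i = 2, i = 1, i = 0.
Intersections between consecutive envelope lines give the roots: for adjacent envelope indices i < j the intersection is x = (a_i − a_j) / (j − i). Reading off the sorted break points: {-2, 4}.
Verification: at each break x_0, at least two indices attain the minimum of min_i(a_i + i · x_0).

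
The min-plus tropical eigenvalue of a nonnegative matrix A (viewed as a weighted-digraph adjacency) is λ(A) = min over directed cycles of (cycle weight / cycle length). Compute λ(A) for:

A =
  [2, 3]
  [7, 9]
λ(A) = 2

Enumerate directed cycles and compute their means (weight / length). Sample:
  cycle 0 → 0: weight = 2, length = 1, mean = 2/1 ≈ 2.000
  cycle 1 → 1: weight = 9, length = 1, mean = 9/1 ≈ 9.000
  cycle 0 → 1 → 0: weight = 10, length = 2, mean = 10/2 ≈ 5.000
  cycle 1 → 0 → 1: weight = 10, length = 2, mean = 10/2 ≈ 5.000
Minimum mean = 2.000, attained e.g. along the cycle 0 → 0 with weight 2 and length 1. So λ(A) = 2/1 = 2.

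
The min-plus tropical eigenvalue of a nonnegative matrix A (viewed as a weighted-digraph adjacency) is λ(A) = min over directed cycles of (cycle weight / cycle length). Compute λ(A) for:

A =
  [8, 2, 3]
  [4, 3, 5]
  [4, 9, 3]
λ(A) = 3

Enumerate directed cycles and compute their means (weight / length). Sample:
  cycle 0 → 0: weight = 8, length = 1, mean = 8/1 ≈ 8.000
  cycle 1 → 1: weight = 3, length = 1, mean = 3/1 ≈ 3.000
  cycle 2 → 2: weight = 3, length = 1, mean = 3/1 ≈ 3.000
  cycle 0 → 1 → 0: weight = 6, length = 2, mean = 6/2 ≈ 3.000
  cycle 0 → 2 → 0: weight = 7, length = 2, mean = 7/2 ≈ 3.500
  cycle 1 → 0 → 1: weight = 6, length = 2, mean = 6/2 ≈ 3.000
Minimum mean = 3.000, attained e.g. along the cycle 1 → 1 with weight 3 and length 1. So λ(A) = 3/1 = 3.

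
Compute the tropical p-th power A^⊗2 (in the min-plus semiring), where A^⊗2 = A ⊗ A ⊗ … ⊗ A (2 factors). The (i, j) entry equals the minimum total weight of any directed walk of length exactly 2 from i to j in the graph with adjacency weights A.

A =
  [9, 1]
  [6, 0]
A^⊗2 =
  [7, 1]
  [6, 0]

Each entry (A^⊗2)_ij equals the minimum over all length-2 walks i = v_0 → v_1 → … → v_2 = j of Σ_t A[v_t][v_{t+1}]. For example, for (i, j) = (0, 1) we minimise over 2 possible intermediate vertex sequences; the minimum is 1, attained along the walk 0 → 1 → 1.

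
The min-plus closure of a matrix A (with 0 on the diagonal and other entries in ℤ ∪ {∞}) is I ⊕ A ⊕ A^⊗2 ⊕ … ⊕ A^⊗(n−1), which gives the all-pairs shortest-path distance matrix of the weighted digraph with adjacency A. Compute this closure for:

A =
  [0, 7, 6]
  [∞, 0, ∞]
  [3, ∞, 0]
Closure =
  [0, 7, 6]
  [∞, 0, ∞]
  [3, 10, 0]

This is the Floyd-Warshall all-pairs shortest-path computation. For each intermediate vertex k = 0, 1, …, 2, update dist[i][j] ← min(dist[i][j], dist[i][k] + dist[k][j]). The final matrix gives, for each (i, j), the minimum total weight of any directed path from i to j (possibly empty when i = j).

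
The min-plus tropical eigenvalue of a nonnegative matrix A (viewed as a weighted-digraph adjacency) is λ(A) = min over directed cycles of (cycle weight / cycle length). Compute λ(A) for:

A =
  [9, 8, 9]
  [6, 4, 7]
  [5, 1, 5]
λ(A) = 4

Enumerate directed cycles and compute their means (weight / length). Sample:
  cycle 0 → 0: weight = 9, length = 1, mean = 9/1 ≈ 9.000
  cycle 1 → 1: weight = 4, length = 1, mean = 4/1 ≈ 4.000
  cycle 2 → 2: weight = 5, length = 1, mean = 5/1 ≈ 5.000
  cycle 0 → 1 → 0: weight = 14, length = 2, mean = 14/2 ≈ 7.000
  cycle 0 → 2 → 0: weight = 14, length = 2, mean = 14/2 ≈ 7.000
  cycle 1 → 0 → 1: weight = 14, length = 2, mean = 14/2 ≈ 7.000
Minimum mean = 4.000, attained e.g. along the cycle 1 → 1 with weight 4 and length 1. So λ(A) = 4/1 = 4.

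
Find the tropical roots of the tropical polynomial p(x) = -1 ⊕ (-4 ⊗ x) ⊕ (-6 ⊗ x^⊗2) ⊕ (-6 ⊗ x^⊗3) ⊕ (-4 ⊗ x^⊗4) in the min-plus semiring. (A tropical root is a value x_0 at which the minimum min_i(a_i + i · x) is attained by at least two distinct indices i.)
Roots: {-2, 0, 2, 3}

Each tropical root is a break point of the lower envelope of the lines y = a_i + i · x (there are 5 lines, with slopes 0, 1, ..., 4). Only the lines that attain the minimum somewhere contribute to roots; other lines are dominated. Here the surviving (envelope) indices are i = 4, i = 3, i = 2, i = 1, i = 0.
Intersections between consecutive envelope lines give the roots: for adjacent envelope indices i < j the intersection is x = (a_i − a_j) / (j − i). Reading off the sorted break points: {-2, 0, 2, 3}.
Verification: at each break x_0, at least two indices attain the minimum of min_i(a_i + i · x_0).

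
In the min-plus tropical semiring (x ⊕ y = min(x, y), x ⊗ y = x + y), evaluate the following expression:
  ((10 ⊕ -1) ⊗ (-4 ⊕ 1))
((10 ⊕ -1) ⊗ (-4 ⊕ 1)) = -5

Expand innermost to outermost. Recall ⊕ takes the minimum of its arguments and ⊗ takes their sum. Working out the expression ((10 ⊕ -1) ⊗ (-4 ⊕ 1)) gives -5.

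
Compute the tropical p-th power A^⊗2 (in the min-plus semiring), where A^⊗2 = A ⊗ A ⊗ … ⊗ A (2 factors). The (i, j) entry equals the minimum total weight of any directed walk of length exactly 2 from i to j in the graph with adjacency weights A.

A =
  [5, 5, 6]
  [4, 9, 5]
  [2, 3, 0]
A^⊗2 =
  [8, 9, 6]
  [7, 8, 5]
  [2, 3, 0]

Each entry (A^⊗2)_ij equals the minimum over all length-2 walks i = v_0 → v_1 → … → v_2 = j of Σ_t A[v_t][v_{t+1}]. For example, for (i, j) = (0, 2) we minimise over 3 possible intermediate vertex sequences; the minimum is 6, attained along the walk 0 → 2 → 2.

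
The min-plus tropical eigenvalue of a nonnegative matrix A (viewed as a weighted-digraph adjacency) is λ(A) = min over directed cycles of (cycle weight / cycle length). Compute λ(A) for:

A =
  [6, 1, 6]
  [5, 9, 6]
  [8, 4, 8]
λ(A) = 3

Enumerate directed cycles and compute their means (weight / length). Sample:
  cycle 0 → 0: weight = 6, length = 1, mean = 6/1 ≈ 6.000
  cycle 1 → 1: weight = 9, length = 1, mean = 9/1 ≈ 9.000
  cycle 2 → 2: weight = 8, length = 1, mean = 8/1 ≈ 8.000
  cycle 0 → 1 → 0: weight = 6, length = 2, mean = 6/2 ≈ 3.000
  cycle 0 → 2 → 0: weight = 14, length = 2, mean = 14/2 ≈ 7.000
  cycle 1 → 0 → 1: weight = 6, length = 2, mean = 6/2 ≈ 3.000
Minimum mean = 3.000, attained e.g. along the cycle 0 → 1 → 0 with weight 6 and length 2. So λ(A) = 6/2 = 3.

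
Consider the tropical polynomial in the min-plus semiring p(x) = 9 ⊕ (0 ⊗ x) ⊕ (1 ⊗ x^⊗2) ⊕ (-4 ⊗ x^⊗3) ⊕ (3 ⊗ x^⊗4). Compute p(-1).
p(-1) = -7

A tropical monomial a ⊗ x^⊗i evaluates to a + i · x. Evaluating each term at x = -1:
  Term 0 contributes 9 + 0 · -1 = 9
  Term 1 contributes 0 + 1 · -1 = -1
  Term 2 contributes 1 + 2 · -1 = -1
  Term 3 contributes -4 + 3 · -1 = -7
  Term 4 contributes 3 + 4 · -1 = -1
p(-1) = ⊕ of these = min[9, -1, -1, -7, -1] = -7.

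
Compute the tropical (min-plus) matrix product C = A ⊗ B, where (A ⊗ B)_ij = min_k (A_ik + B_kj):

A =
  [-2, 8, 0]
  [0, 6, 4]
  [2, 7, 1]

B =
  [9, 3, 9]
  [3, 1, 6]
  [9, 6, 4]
A ⊗ B =
  [7, 1, 4]
  [9, 3, 8]
  [10, 5, 5]

Apply the min-plus product entry-by-entry:
  C[0][0] = min over k of (A[0][0] + B[0][0] = -2 + 9 = 7, A[0][1] + B[1][0] = 8 + 3 = 11, A[0][2] + B[2][0] = 0 + 9 = 9) = 7 (attained at k = 0)
  C[0][1] = min over k of (A[0][0] + B[0][1] = -2 + 3 = 1, A[0][1] + B[1][1] = 8 + 1 = 9, A[0][2] + B[2][1] = 0 + 6 = 6) = 1 (attained at k = 0)
  C[0][2] = min over k of (A[0][0] + B[0][2] = -2 + 9 = 7, A[0][1] + B[1][2] = 8 + 6 = 14, A[0][2] + B[2][2] = 0 + 4 = 4) = 4 (attained at k = 2)
  C[1][0] = min over k of (A[1][0] + B[0][0] = 0 + 9 = 9, A[1][1] + B[1][0] = 6 + 3 = 9, A[1][2] + B[2][0] = 4 + 9 = 13) = 9 (attained at k = 0)
  C[1][1] = min over k of (A[1][0] + B[0][1] = 0 + 3 = 3, A[1][1] + B[1][1] = 6 + 1 = 7, A[1][2] + B[2][1] = 4 + 6 = 10) = 3 (attained at k = 0)
  C[1][2] = min over k of (A[1][0] + B[0][2] = 0 + 9 = 9, A[1][1] + B[1][2] = 6 + 6 = 12, A[1][2] + B[2][2] = 4 + 4 = 8) = 8 (attained at k = 2)
  C[2][0] = min over k of (A[2][0] + B[0][0] = 2 + 9 = 11, A[2][1] + B[1][0] = 7 + 3 = 10, A[2][2] + B[2][0] = 1 + 9 = 10) = 10 (attained at k = 1)
  C[2][1] = min over k of (A[2][0] + B[0][1] = 2 + 3 = 5, A[2][1] + B[1][1] = 7 + 1 = 8, A[2][2] + B[2][1] = 1 + 6 = 7) = 5 (attained at k = 0)
  C[2][2] = min over k of (A[2][0] + B[0][2] = 2 + 9 = 11, A[2][1] + B[1][2] = 7 + 6 = 13, A[2][2] + B[2][2] = 1 + 4 = 5) = 5 (attained at k = 2)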